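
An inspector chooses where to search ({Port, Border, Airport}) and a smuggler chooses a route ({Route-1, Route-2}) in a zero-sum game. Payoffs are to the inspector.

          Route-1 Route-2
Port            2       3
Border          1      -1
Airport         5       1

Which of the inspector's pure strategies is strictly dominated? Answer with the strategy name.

Port gives a strictly higher payoff than Border against every column: 2 > 1, 3 > -1.
So Border is strictly dominated and the inspector never plays it.

Border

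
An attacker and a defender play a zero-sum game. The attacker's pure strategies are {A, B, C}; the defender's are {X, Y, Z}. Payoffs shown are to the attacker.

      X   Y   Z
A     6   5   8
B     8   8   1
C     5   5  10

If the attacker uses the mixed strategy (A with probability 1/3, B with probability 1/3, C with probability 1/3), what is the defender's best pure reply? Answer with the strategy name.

If the defender plays X, the attacker's expected payoff is (1/3)·6 + (1/3)·8 + (1/3)·5 = 19/3.
If the defender plays Y, the attacker's expected payoff is (1/3)·5 + (1/3)·8 + (1/3)·5 = 6.
If the defender plays Z, the attacker's expected payoff is (1/3)·8 + (1/3)·1 + (1/3)·10 = 19/3.
The defender minimizes the attacker's payoff; the smallest is 6, so the best response is Y.

Y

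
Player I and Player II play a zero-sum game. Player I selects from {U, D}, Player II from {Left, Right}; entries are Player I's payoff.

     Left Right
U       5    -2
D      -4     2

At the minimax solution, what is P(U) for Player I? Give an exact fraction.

Row minima: U → -2, D → -4; maximin = -2.
Column maxima: Left → 5, Right → 2; minimax = 2.
-2 ≠ 2, so there is no saddle point; optimal play is mixed.
Let Player I play U with probability p. Expected payoff against Left: 5p + (-4)(1−p) = 9p − 4; against Right: (-2)p + 2(1−p) = −4p + 2.
Setting these equal: 9p − 4 = −4p + 2 ⇒ 13p = 6 ⇒ p = 6/13, and the value is (9)·(6/13) − 4 = 2/13.
For Player II: with q = P(Left), equating U's and D's payoffs gives 7q − 2 = −6q + 2 ⇒ q = 4/13.

6/13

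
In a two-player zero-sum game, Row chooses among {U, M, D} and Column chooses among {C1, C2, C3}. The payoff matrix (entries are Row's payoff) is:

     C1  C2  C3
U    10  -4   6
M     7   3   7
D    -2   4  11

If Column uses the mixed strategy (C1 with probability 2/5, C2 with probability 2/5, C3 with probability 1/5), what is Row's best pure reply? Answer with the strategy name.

Expected payoff of U: (2/5)·10 + (2/5)·(-4) + (1/5)·6 = 18/5.
Expected payoff of M: (2/5)·7 + (2/5)·3 + (1/5)·7 = 27/5.
Expected payoff of D: (2/5)·(-2) + (2/5)·4 + (1/5)·11 = 3.
The largest is 27/5, so Row's best response is M.

M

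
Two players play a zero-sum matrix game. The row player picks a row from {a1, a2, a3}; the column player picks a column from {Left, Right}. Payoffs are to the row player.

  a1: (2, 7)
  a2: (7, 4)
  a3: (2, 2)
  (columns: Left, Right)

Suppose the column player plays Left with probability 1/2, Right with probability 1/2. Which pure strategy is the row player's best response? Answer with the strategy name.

Expected payoff of a1: (1/2)·2 + (1/2)·7 = 9/2.
Expected payoff of a2: (1/2)·7 + (1/2)·4 = 11/2.
Expected payoff of a3: (1/2)·2 + (1/2)·2 = 2.
The largest is 11/2, so the row player's best response is a2.

a2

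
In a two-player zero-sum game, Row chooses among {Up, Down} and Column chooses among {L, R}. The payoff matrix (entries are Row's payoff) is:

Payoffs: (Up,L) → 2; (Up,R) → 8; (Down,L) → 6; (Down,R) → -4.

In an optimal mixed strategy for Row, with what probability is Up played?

5/8

Row minima: Up → 2, Down → -4; maximin = 2.
Column maxima: L → 6, R → 8; minimax = 6.
2 ≠ 6, so there is no saddle point; optimal play is mixed.
Let Row play Up with probability p. Expected payoff against L: 2p + 6(1−p) = −4p + 6; against R: 8p + (-4)(1−p) = 12p − 4.
Setting these equal: −4p + 6 = 12p − 4 ⇒ −16p = -10 ⇒ p = 5/8, and the value is (-4)·(5/8) + 6 = 7/2.
For Column: with q = P(L), equating Up's and Down's payoffs gives −6q + 8 = 10q − 4 ⇒ q = 3/4.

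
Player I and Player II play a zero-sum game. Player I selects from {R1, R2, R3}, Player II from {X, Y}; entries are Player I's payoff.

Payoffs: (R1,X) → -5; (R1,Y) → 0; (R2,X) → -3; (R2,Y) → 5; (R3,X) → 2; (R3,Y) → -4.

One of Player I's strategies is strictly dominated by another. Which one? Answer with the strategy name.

R2 gives a strictly higher payoff than R1 against every column: -3 > -5, 5 > 0.
So R1 is strictly dominated and Player I never plays it.

R1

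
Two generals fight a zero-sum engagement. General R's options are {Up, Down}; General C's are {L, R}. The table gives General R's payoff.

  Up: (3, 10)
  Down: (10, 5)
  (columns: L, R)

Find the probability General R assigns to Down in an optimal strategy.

7/12

Row minima: Up → 3, Down → 5; maximin = 5.
Column maxima: L → 10, R → 10; minimax = 10.
5 ≠ 10, so there is no saddle point; optimal play is mixed.
Let General R play Up with probability p. Expected payoff against L: 3p + 10(1−p) = −7p + 10; against R: 10p + 5(1−p) = 5p + 5.
Setting these equal: −7p + 10 = 5p + 5 ⇒ −12p = -5 ⇒ p = 5/12, and the value is (-7)·(5/12) + 10 = 85/12.
For General C: with q = P(L), equating Up's and Down's payoffs gives −7q + 10 = 5q + 5 ⇒ q = 5/12.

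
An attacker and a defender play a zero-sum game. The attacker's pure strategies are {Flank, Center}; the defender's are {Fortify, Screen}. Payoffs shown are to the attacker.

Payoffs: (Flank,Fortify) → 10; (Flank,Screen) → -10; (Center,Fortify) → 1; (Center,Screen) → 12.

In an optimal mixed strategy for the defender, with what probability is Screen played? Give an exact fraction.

Row minima: Flank → -10, Center → 1; maximin = 1.
Column maxima: Fortify → 10, Screen → 12; minimax = 10.
1 ≠ 10, so there is no saddle point; optimal play is mixed.
Let the attacker play Flank with probability p. Expected payoff against Fortify: 10p + 1(1−p) = 9p + 1; against Screen: (-10)p + 12(1−p) = −22p + 12.
Setting these equal: 9p + 1 = −22p + 12 ⇒ 31p = 11 ⇒ p = 11/31, and the value is (9)·(11/31) + 1 = 130/31.
For the defender: with q = P(Fortify), equating Flank's and Center's payoffs gives 20q − 10 = −11q + 12 ⇒ q = 22/31.

9/31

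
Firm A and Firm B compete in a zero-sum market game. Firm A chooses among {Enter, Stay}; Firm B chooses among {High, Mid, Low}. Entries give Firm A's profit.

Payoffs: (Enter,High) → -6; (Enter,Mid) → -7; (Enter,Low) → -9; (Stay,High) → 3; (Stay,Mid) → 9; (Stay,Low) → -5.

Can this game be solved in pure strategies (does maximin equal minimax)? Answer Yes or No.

Yes

Row minima: Enter → -9, Stay → -5; maximin = -5.
Column maxima: High → 3, Mid → 9, Low → -5; minimax = -5.
maximin = minimax = -5, so a saddle point exists.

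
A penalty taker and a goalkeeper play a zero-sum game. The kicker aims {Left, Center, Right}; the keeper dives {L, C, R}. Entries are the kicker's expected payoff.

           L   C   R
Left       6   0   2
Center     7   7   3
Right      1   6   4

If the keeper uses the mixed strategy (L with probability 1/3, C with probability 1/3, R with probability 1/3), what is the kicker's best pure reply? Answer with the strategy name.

Center

Expected payoff of Left: (1/3)·6 + (1/3)·0 + (1/3)·2 = 8/3.
Expected payoff of Center: (1/3)·7 + (1/3)·7 + (1/3)·3 = 17/3.
Expected payoff of Right: (1/3)·1 + (1/3)·6 + (1/3)·4 = 11/3.
The largest is 17/3, so the kicker's best response is Center.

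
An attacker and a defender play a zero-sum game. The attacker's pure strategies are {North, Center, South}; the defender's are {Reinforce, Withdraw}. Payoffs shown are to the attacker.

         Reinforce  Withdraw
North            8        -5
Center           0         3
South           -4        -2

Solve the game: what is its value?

3/2

Row minima: North → -5, Center → 0, South → -4; maximin = 0.
Column maxima: Reinforce → 8, Withdraw → 3; minimax = 3.
0 ≠ 3, so there is no saddle point; optimal play is mixed.
South is strictly dominated by Center, so the attacker never plays it.
On the remaining 2×2 (North, Center vs Reinforce, Withdraw):
Let the attacker play North with probability p. Expected payoff against Reinforce: 8p + 0(1−p) = 8p; against Withdraw: (-5)p + 3(1−p) = −8p + 3.
Setting these equal: 8p = −8p + 3 ⇒ 16p = 3 ⇒ p = 3/16, and the value is (8)·(3/16) = 3/2.
For the defender: with q = P(Reinforce), equating North's and Center's payoffs gives 13q − 5 = −3q + 3 ⇒ q = 1/2.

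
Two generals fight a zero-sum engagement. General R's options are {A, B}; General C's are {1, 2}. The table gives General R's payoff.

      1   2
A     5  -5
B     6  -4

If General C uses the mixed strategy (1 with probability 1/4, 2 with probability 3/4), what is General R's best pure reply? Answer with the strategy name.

Expected payoff of A: (1/4)·5 + (3/4)·(-5) = -5/2.
Expected payoff of B: (1/4)·6 + (3/4)·(-4) = -3/2.
The largest is -3/2, so General R's best response is B.

B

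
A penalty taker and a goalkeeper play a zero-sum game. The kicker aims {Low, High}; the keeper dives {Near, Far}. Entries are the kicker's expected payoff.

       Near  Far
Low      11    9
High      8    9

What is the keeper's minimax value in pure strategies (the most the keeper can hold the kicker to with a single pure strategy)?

Column maxima: Near → 11, Far → 9.
The smallest of these is 9.

9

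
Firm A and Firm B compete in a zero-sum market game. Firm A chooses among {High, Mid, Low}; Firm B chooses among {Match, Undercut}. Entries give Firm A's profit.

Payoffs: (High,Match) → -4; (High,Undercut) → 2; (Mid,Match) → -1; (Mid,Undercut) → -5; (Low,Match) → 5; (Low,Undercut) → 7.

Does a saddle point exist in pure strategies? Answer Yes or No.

Row minima: High → -4, Mid → -5, Low → 5; maximin = 5.
Column maxima: Match → 5, Undercut → 7; minimax = 5.
maximin = minimax = 5, so a saddle point exists.

Yes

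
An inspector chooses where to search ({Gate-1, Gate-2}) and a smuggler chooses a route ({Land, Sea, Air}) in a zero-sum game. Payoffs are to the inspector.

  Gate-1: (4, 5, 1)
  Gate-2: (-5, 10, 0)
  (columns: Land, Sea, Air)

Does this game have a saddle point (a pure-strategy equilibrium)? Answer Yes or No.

Yes

Row minima: Gate-1 → 1, Gate-2 → -5; maximin = 1.
Column maxima: Land → 4, Sea → 10, Air → 1; minimax = 1.
maximin = minimax = 1, so a saddle point exists.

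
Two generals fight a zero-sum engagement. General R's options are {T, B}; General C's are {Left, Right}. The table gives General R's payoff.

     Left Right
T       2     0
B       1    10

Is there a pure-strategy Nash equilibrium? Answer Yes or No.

Row minima: T → 0, B → 1; maximin = 1.
Column maxima: Left → 2, Right → 10; minimax = 2.
1 ≠ 2, so no pure-strategy equilibrium exists.

No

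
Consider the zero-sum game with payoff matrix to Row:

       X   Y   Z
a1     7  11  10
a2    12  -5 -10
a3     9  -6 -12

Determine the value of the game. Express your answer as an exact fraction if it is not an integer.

38/5

Row minima: a1 → 7, a2 → -10, a3 → -12; maximin = 7.
Column maxima: X → 12, Y → 11, Z → 10; minimax = 10.
7 ≠ 10, so there is no saddle point; optimal play is mixed.
a3 is strictly dominated by a2, so Row never plays it.
Y is strictly dominated by Z (it gives Row strictly more in every row), so Column never plays it.
On the remaining 2×2 (a1, a2 vs X, Z):
Let Row play a1 with probability p. Expected payoff against X: 7p + 12(1−p) = −5p + 12; against Z: 10p + (-10)(1−p) = 20p − 10.
Setting these equal: −5p + 12 = 20p − 10 ⇒ −25p = -22 ⇒ p = 22/25, and the value is (-5)·(22/25) + 12 = 38/5.
For Column: with q = P(X), equating a1's and a2's payoffs gives −3q + 10 = 22q − 10 ⇒ q = 4/5.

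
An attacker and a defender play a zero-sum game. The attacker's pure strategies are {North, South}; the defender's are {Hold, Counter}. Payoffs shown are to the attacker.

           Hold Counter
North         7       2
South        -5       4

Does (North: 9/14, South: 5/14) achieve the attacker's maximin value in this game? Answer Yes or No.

Yes

Against Hold this mix gives (9/14)·7 + (5/14)·(-5) = 19/7.
Against Counter this mix gives (9/14)·2 + (5/14)·4 = 19/7.
All of the defender's active replies (Hold, Counter) yield 19/7, and no column does worse for the attacker. The mix makes the defender indifferent and guarantees 19/7, so it is optimal.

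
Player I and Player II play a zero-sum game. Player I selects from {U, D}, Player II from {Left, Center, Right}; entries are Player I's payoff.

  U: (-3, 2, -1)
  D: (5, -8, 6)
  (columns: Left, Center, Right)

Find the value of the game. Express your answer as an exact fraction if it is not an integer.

Row minima: U → -3, D → -8; maximin = -3.
Column maxima: Left → 5, Center → 2, Right → 6; minimax = 2.
-3 ≠ 2, so there is no saddle point; optimal play is mixed.
Right is strictly dominated by Left (it gives Player I strictly more in every row), so Player II never plays it.
On the remaining 2×2 (U, D vs Left, Center):
Let Player I play U with probability p. Expected payoff against Left: (-3)p + 5(1−p) = −8p + 5; against Center: 2p + (-8)(1−p) = 10p − 8.
Setting these equal: −8p + 5 = 10p − 8 ⇒ −18p = -13 ⇒ p = 13/18, and the value is (-8)·(13/18) + 5 = -7/9.
For Player II: with q = P(Left), equating U's and D's payoffs gives −5q + 2 = 13q − 8 ⇒ q = 5/9.

-7/9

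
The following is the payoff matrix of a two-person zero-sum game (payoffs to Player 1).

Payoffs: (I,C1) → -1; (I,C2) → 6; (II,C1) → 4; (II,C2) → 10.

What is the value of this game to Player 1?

4

Row minima: I → -1, II → 4; maximin = 4.
Column maxima: C1 → 4, C2 → 10; minimax = 4.
Since maximin = minimax = 4, there is a saddle point and the value is 4.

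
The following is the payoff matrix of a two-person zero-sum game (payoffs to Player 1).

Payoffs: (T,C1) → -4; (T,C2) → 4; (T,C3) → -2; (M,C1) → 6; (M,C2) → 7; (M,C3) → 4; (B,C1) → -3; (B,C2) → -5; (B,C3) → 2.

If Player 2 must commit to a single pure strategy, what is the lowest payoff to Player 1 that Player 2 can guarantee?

4

Column maxima: C1 → 6, C2 → 7, C3 → 4.
The smallest of these is 4.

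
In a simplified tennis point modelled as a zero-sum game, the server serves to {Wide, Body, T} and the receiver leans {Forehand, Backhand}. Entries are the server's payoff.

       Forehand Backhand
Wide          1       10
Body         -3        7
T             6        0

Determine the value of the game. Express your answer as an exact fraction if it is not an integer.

Row minima: Wide → 1, Body → -3, T → 0; maximin = 1.
Column maxima: Forehand → 6, Backhand → 10; minimax = 6.
1 ≠ 6, so there is no saddle point; optimal play is mixed.
Body is strictly dominated by Wide, so the server never plays it.
On the remaining 2×2 (Wide, T vs Forehand, Backhand):
Let the server play Wide with probability p. Expected payoff against Forehand: 1p + 6(1−p) = −5p + 6; against Backhand: 10p + 0(1−p) = 10p.
Setting these equal: −5p + 6 = 10p ⇒ −15p = -6 ⇒ p = 2/5, and the value is (-5)·(2/5) + 6 = 4.
For the receiver: with q = P(Forehand), equating Wide's and T's payoffs gives −9q + 10 = 6q ⇒ q = 2/3.

4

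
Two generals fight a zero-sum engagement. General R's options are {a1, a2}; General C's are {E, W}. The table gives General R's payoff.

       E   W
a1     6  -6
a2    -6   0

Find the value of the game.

Row minima: a1 → -6, a2 → -6; maximin = -6.
Column maxima: E → 6, W → 0; minimax = 0.
-6 ≠ 0, so there is no saddle point; optimal play is mixed.
Let General R play a1 with probability p. Expected payoff against E: 6p + (-6)(1−p) = 12p − 6; against W: (-6)p + 0(1−p) = −6p.
Setting these equal: 12p − 6 = −6p ⇒ 18p = 6 ⇒ p = 1/3, and the value is (12)·(1/3) − 6 = -2.
For General C: with q = P(E), equating a1's and a2's payoffs gives 12q − 6 = −6q ⇒ q = 1/3.

-2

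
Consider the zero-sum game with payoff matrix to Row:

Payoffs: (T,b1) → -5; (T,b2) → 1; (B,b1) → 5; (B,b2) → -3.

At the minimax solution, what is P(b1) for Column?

Row minima: T → -5, B → -3; maximin = -3.
Column maxima: b1 → 5, b2 → 1; minimax = 1.
-3 ≠ 1, so there is no saddle point; optimal play is mixed.
Let Row play T with probability p. Expected payoff against b1: (-5)p + 5(1−p) = −10p + 5; against b2: 1p + (-3)(1−p) = 4p − 3.
Setting these equal: −10p + 5 = 4p − 3 ⇒ −14p = -8 ⇒ p = 4/7, and the value is (-10)·(4/7) + 5 = -5/7.
For Column: with q = P(b1), equating T's and B's payoffs gives −6q + 1 = 8q − 3 ⇒ q = 2/7.

2/7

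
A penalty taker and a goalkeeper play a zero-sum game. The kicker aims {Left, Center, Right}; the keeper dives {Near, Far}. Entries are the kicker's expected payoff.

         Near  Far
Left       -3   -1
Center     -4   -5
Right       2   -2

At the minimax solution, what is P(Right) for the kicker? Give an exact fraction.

1/3

Row minima: Left → -3, Center → -5, Right → -2; maximin = -2.
Column maxima: Near → 2, Far → -1; minimax = -1.
-2 ≠ -1, so there is no saddle point; optimal play is mixed.
Center is strictly dominated by Left, so the kicker never plays it.
On the remaining 2×2 (Left, Right vs Near, Far):
Let the kicker play Left with probability p. Expected payoff against Near: (-3)p + 2(1−p) = −5p + 2; against Far: (-1)p + (-2)(1−p) = p − 2.
Setting these equal: −5p + 2 = p − 2 ⇒ −6p = -4 ⇒ p = 2/3, and the value is (-5)·(2/3) + 2 = -4/3.
For the keeper: with q = P(Near), equating Left's and Right's payoffs gives −2q − 1 = 4q − 2 ⇒ q = 1/6.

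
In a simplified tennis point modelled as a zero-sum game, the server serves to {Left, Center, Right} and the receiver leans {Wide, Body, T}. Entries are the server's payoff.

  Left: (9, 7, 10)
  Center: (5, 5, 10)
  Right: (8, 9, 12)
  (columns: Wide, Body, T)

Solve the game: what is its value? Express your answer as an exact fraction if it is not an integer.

25/3

Row minima: Left → 7, Center → 5, Right → 8; maximin = 8.
Column maxima: Wide → 9, Body → 9, T → 12; minimax = 9.
8 ≠ 9, so there is no saddle point; optimal play is mixed.
Center is strictly dominated by Right, so the server never plays it.
T is strictly dominated by Wide (it gives the server strictly more in every row), so the receiver never plays it.
On the remaining 2×2 (Left, Right vs Wide, Body):
Let the server play Left with probability p. Expected payoff against Wide: 9p + 8(1−p) = p + 8; against Body: 7p + 9(1−p) = −2p + 9.
Setting these equal: p + 8 = −2p + 9 ⇒ 3p = 1 ⇒ p = 1/3, and the value is (1)·(1/3) + 8 = 25/3.
For the receiver: with q = P(Wide), equating Left's and Right's payoffs gives 2q + 7 = −q + 9 ⇒ q = 2/3.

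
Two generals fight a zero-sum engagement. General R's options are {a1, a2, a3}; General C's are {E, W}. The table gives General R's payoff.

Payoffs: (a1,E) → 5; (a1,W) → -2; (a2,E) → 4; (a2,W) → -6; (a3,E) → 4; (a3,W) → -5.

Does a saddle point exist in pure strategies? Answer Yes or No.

Row minima: a1 → -2, a2 → -6, a3 → -5; maximin = -2.
Column maxima: E → 5, W → -2; minimax = -2.
maximin = minimax = -2, so a saddle point exists.

Yes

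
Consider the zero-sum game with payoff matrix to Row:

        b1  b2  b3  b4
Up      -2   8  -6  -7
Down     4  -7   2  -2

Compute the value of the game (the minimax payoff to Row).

-13/4

Row minima: Up → -7, Down → -7; maximin = -7.
Column maxima: b1 → 4, b2 → 8, b3 → 2, b4 → -2; minimax = -2.
-7 ≠ -2, so there is no saddle point; optimal play is mixed.
b1 is strictly dominated by b3 (it gives Row strictly more in every row), so Column never plays it.
b3 is strictly dominated by b4 (it gives Row strictly more in every row), so Column never plays it.
On the remaining 2×2 (Up, Down vs b2, b4):
Let Row play Up with probability p. Expected payoff against b2: 8p + (-7)(1−p) = 15p − 7; against b4: (-7)p + (-2)(1−p) = −5p − 2.
Setting these equal: 15p − 7 = −5p − 2 ⇒ 20p = 5 ⇒ p = 1/4, and the value is (15)·(1/4) − 7 = -13/4.
For Column: with q = P(b2), equating Up's and Down's payoffs gives 15q − 7 = −5q − 2 ⇒ q = 1/4.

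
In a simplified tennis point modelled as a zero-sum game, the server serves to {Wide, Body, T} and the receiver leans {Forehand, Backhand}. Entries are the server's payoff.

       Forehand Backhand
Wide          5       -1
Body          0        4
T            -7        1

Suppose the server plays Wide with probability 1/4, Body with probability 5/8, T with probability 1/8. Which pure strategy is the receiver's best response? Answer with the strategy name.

If the receiver plays Forehand, the server's expected payoff is (1/4)·5 + (5/8)·0 + (1/8)·(-7) = 3/8.
If the receiver plays Backhand, the server's expected payoff is (1/4)·(-1) + (5/8)·4 + (1/8)·1 = 19/8.
The receiver minimizes the server's payoff; the smallest is 3/8, so the best response is Forehand.

Forehand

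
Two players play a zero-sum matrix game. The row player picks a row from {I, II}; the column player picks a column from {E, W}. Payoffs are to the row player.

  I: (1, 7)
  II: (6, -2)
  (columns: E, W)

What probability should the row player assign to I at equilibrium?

Row minima: I → 1, II → -2; maximin = 1.
Column maxima: E → 6, W → 7; minimax = 6.
1 ≠ 6, so there is no saddle point; optimal play is mixed.
Let the row player play I with probability p. Expected payoff against E: 1p + 6(1−p) = −5p + 6; against W: 7p + (-2)(1−p) = 9p − 2.
Setting these equal: −5p + 6 = 9p − 2 ⇒ −14p = -8 ⇒ p = 4/7, and the value is (-5)·(4/7) + 6 = 22/7.
For the column player: with q = P(E), equating I's and II's payoffs gives −6q + 7 = 8q − 2 ⇒ q = 9/14.

4/7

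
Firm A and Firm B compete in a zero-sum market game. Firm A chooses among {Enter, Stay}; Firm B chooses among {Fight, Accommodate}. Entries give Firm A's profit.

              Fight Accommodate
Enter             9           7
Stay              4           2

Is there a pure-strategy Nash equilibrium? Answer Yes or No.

Row minima: Enter → 7, Stay → 2; maximin = 7.
Column maxima: Fight → 9, Accommodate → 7; minimax = 7.
maximin = minimax = 7, so a saddle point exists.

Yes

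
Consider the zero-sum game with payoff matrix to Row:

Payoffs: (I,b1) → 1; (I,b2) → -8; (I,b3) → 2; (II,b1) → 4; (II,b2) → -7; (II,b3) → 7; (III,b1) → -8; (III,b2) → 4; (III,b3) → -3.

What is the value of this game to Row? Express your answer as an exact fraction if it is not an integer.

-40/23

Row minima: I → -8, II → -7, III → -8; maximin = -7.
Column maxima: b1 → 4, b2 → 4, b3 → 7; minimax = 4.
-7 ≠ 4, so there is no saddle point; optimal play is mixed.
I is strictly dominated by II, so Row never plays it.
b3 is strictly dominated by b1 (it gives Row strictly more in every row), so Column never plays it.
On the remaining 2×2 (II, III vs b1, b2):
Let Row play II with probability p. Expected payoff against b1: 4p + (-8)(1−p) = 12p − 8; against b2: (-7)p + 4(1−p) = −11p + 4.
Setting these equal: 12p − 8 = −11p + 4 ⇒ 23p = 12 ⇒ p = 12/23, and the value is (12)·(12/23) − 8 = -40/23.
For Column: with q = P(b1), equating II's and III's payoffs gives 11q − 7 = −12q + 4 ⇒ q = 11/23.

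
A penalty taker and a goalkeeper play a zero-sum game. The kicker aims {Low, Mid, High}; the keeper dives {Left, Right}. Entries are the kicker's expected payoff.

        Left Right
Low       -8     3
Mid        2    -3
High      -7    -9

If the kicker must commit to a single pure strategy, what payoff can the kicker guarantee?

-3

Row minima: Low → -8, Mid → -3, High → -9.
The best of these is -3.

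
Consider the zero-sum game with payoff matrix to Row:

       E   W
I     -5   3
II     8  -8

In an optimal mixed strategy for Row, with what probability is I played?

2/3

Row minima: I → -5, II → -8; maximin = -5.
Column maxima: E → 8, W → 3; minimax = 3.
-5 ≠ 3, so there is no saddle point; optimal play is mixed.
Let Row play I with probability p. Expected payoff against E: (-5)p + 8(1−p) = −13p + 8; against W: 3p + (-8)(1−p) = 11p − 8.
Setting these equal: −13p + 8 = 11p − 8 ⇒ −24p = -16 ⇒ p = 2/3, and the value is (-13)·(2/3) + 8 = -2/3.
For Column: with q = P(E), equating I's and II's payoffs gives −8q + 3 = 16q − 8 ⇒ q = 11/24.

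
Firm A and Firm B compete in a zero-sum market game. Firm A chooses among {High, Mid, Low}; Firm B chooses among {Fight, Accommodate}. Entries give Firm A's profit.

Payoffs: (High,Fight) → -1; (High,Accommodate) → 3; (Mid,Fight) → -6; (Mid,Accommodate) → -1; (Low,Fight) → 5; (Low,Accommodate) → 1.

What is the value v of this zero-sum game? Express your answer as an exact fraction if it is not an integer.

Row minima: High → -1, Mid → -6, Low → 1; maximin = 1.
Column maxima: Fight → 5, Accommodate → 3; minimax = 3.
1 ≠ 3, so there is no saddle point; optimal play is mixed.
Mid is strictly dominated by High, so Firm A never plays it.
On the remaining 2×2 (High, Low vs Fight, Accommodate):
Let Firm A play High with probability p. Expected payoff against Fight: (-1)p + 5(1−p) = −6p + 5; against Accommodate: 3p + 1(1−p) = 2p + 1.
Setting these equal: −6p + 5 = 2p + 1 ⇒ −8p = -4 ⇒ p = 1/2, and the value is (-6)·(1/2) + 5 = 2.
For Firm B: with q = P(Fight), equating High's and Low's payoffs gives −4q + 3 = 4q + 1 ⇒ q = 1/4.

2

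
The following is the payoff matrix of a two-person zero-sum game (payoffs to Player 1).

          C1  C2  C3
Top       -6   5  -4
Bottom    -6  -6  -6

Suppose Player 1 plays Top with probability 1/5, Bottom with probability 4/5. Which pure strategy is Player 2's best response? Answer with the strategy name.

C1

If Player 2 plays C1, Player 1's expected payoff is (1/5)·(-6) + (4/5)·(-6) = -6.
If Player 2 plays C2, Player 1's expected payoff is (1/5)·5 + (4/5)·(-6) = -19/5.
If Player 2 plays C3, Player 1's expected payoff is (1/5)·(-4) + (4/5)·(-6) = -28/5.
Player 2 minimizes Player 1's payoff; the smallest is -6, so the best response is C1.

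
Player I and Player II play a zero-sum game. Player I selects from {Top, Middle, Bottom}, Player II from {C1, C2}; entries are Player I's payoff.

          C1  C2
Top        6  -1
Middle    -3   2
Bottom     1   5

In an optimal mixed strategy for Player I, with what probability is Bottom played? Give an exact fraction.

7/11

Row minima: Top → -1, Middle → -3, Bottom → 1; maximin = 1.
Column maxima: C1 → 6, C2 → 5; minimax = 5.
1 ≠ 5, so there is no saddle point; optimal play is mixed.
Middle is strictly dominated by Bottom, so Player I never plays it.
On the remaining 2×2 (Top, Bottom vs C1, C2):
Let Player I play Top with probability p. Expected payoff against C1: 6p + 1(1−p) = 5p + 1; against C2: (-1)p + 5(1−p) = −6p + 5.
Setting these equal: 5p + 1 = −6p + 5 ⇒ 11p = 4 ⇒ p = 4/11, and the value is (5)·(4/11) + 1 = 31/11.
For Player II: with q = P(C1), equating Top's and Bottom's payoffs gives 7q − 1 = −4q + 5 ⇒ q = 6/11.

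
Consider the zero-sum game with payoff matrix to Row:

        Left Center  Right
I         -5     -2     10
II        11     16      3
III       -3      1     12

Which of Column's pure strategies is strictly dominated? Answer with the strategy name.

Left holds Row's payoff strictly below Center in every row: -5 < -2, 11 < 16, -3 < 1.
So Center is strictly dominated for Column.

Center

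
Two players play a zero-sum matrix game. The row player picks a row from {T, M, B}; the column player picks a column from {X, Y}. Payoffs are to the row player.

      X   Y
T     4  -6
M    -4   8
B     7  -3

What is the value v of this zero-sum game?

2

Row minima: T → -6, M → -4, B → -3; maximin = -3.
Column maxima: X → 7, Y → 8; minimax = 7.
-3 ≠ 7, so there is no saddle point; optimal play is mixed.
T is strictly dominated by B, so the row player never plays it.
On the remaining 2×2 (M, B vs X, Y):
Let the row player play M with probability p. Expected payoff against X: (-4)p + 7(1−p) = −11p + 7; against Y: 8p + (-3)(1−p) = 11p − 3.
Setting these equal: −11p + 7 = 11p − 3 ⇒ −22p = -10 ⇒ p = 5/11, and the value is (-11)·(5/11) + 7 = 2.
For the column player: with q = P(X), equating M's and B's payoffs gives −12q + 8 = 10q − 3 ⇒ q = 1/2.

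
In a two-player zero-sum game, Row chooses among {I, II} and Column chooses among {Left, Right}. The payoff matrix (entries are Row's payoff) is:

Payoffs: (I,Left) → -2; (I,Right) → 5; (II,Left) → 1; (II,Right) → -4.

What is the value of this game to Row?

-1/4

Row minima: I → -2, II → -4; maximin = -2.
Column maxima: Left → 1, Right → 5; minimax = 1.
-2 ≠ 1, so there is no saddle point; optimal play is mixed.
Let Row play I with probability p. Expected payoff against Left: (-2)p + 1(1−p) = −3p + 1; against Right: 5p + (-4)(1−p) = 9p − 4.
Setting these equal: −3p + 1 = 9p − 4 ⇒ −12p = -5 ⇒ p = 5/12, and the value is (-3)·(5/12) + 1 = -1/4.
For Column: with q = P(Left), equating I's and II's payoffs gives −7q + 5 = 5q − 4 ⇒ q = 3/4.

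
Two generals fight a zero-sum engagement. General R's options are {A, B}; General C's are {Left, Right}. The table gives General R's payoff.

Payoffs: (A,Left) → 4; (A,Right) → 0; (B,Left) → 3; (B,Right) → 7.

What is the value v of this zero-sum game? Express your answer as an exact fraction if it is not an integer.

7/2

Row minima: A → 0, B → 3; maximin = 3.
Column maxima: Left → 4, Right → 7; minimax = 4.
3 ≠ 4, so there is no saddle point; optimal play is mixed.
Let General R play A with probability p. Expected payoff against Left: 4p + 3(1−p) = p + 3; against Right: 0p + 7(1−p) = −7p + 7.
Setting these equal: p + 3 = −7p + 7 ⇒ 8p = 4 ⇒ p = 1/2, and the value is (1)·(1/2) + 3 = 7/2.
For General C: with q = P(Left), equating A's and B's payoffs gives 4q = −4q + 7 ⇒ q = 7/8.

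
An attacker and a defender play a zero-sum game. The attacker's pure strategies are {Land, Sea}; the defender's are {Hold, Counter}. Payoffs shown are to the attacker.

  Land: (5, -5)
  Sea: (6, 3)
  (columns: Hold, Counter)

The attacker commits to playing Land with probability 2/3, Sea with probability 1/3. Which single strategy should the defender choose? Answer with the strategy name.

If the defender plays Hold, the attacker's expected payoff is (2/3)·5 + (1/3)·6 = 16/3.
If the defender plays Counter, the attacker's expected payoff is (2/3)·(-5) + (1/3)·3 = -7/3.
The defender minimizes the attacker's payoff; the smallest is -7/3, so the best response is Counter.

Counter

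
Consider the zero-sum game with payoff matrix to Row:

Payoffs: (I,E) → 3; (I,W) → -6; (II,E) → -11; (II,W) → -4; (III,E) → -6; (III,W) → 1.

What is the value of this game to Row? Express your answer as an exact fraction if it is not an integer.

-33/16

Row minima: I → -6, II → -11, III → -6; maximin = -6.
Column maxima: E → 3, W → 1; minimax = 1.
-6 ≠ 1, so there is no saddle point; optimal play is mixed.
II is strictly dominated by III, so Row never plays it.
On the remaining 2×2 (I, III vs E, W):
Let Row play I with probability p. Expected payoff against E: 3p + (-6)(1−p) = 9p − 6; against W: (-6)p + 1(1−p) = −7p + 1.
Setting these equal: 9p − 6 = −7p + 1 ⇒ 16p = 7 ⇒ p = 7/16, and the value is (9)·(7/16) − 6 = -33/16.
For Column: with q = P(E), equating I's and III's payoffs gives 9q − 6 = −7q + 1 ⇒ q = 7/16.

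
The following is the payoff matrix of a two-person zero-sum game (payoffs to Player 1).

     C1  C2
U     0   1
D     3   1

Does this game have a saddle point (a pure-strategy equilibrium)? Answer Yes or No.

Row minima: U → 0, D → 1; maximin = 1.
Column maxima: C1 → 3, C2 → 1; minimax = 1.
maximin = minimax = 1, so a saddle point exists.

Yes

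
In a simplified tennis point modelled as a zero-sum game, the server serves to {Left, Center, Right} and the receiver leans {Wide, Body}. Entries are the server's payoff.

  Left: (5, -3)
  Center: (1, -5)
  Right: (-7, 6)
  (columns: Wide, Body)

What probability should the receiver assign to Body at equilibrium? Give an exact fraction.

4/7

Row minima: Left → -3, Center → -5, Right → -7; maximin = -3.
Column maxima: Wide → 5, Body → 6; minimax = 5.
-3 ≠ 5, so there is no saddle point; optimal play is mixed.
Center is strictly dominated by Left, so the server never plays it.
On the remaining 2×2 (Left, Right vs Wide, Body):
Let the server play Left with probability p. Expected payoff against Wide: 5p + (-7)(1−p) = 12p − 7; against Body: (-3)p + 6(1−p) = −9p + 6.
Setting these equal: 12p − 7 = −9p + 6 ⇒ 21p = 13 ⇒ p = 13/21, and the value is (12)·(13/21) − 7 = 3/7.
For the receiver: with q = P(Wide), equating Left's and Right's payoffs gives 8q − 3 = −13q + 6 ⇒ q = 3/7.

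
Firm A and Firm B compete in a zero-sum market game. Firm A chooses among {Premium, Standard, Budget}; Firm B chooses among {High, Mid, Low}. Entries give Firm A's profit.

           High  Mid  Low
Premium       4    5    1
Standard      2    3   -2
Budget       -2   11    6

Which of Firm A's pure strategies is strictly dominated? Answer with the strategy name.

Premium gives a strictly higher payoff than Standard against every column: 4 > 2, 5 > 3, 1 > -2.
So Standard is strictly dominated and Firm A never plays it.

Standard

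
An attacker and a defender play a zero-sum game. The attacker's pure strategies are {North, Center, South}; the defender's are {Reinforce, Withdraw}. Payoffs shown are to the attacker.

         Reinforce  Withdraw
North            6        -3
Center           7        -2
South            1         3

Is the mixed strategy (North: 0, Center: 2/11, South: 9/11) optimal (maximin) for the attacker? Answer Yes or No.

Yes

Against Reinforce this mix gives (2/11)·7 + (9/11)·1 = 23/11.
Against Withdraw this mix gives (2/11)·(-2) + (9/11)·3 = 23/11.
All of the defender's active replies (Reinforce, Withdraw) yield 23/11, and no column does worse for the attacker. The mix makes the defender indifferent and guarantees 23/11, so it is optimal.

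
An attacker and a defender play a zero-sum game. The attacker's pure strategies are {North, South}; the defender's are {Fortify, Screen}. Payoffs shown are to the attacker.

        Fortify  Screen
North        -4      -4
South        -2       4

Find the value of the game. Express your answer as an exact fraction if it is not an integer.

-2

Row minima: North → -4, South → -2; maximin = -2.
Column maxima: Fortify → -2, Screen → 4; minimax = -2.
Since maximin = minimax = -2, there is a saddle point and the value is -2.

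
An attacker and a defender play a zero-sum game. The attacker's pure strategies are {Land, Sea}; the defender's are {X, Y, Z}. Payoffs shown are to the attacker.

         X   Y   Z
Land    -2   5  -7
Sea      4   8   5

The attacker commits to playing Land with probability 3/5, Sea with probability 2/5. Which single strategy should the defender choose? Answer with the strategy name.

If the defender plays X, the attacker's expected payoff is (3/5)·(-2) + (2/5)·4 = 2/5.
If the defender plays Y, the attacker's expected payoff is (3/5)·5 + (2/5)·8 = 31/5.
If the defender plays Z, the attacker's expected payoff is (3/5)·(-7) + (2/5)·5 = -11/5.
The defender minimizes the attacker's payoff; the smallest is -11/5, so the best response is Z.

Z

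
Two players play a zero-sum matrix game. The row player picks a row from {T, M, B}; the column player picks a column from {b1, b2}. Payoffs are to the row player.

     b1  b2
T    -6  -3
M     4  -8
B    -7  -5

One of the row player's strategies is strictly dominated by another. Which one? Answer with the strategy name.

T gives a strictly higher payoff than B against every column: -6 > -7, -3 > -5.
So B is strictly dominated and the row player never plays it.

B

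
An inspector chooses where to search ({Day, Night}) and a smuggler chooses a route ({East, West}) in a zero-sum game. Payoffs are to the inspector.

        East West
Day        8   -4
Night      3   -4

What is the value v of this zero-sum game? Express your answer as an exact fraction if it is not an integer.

-4

Row minima: Day → -4, Night → -4; maximin = -4.
Column maxima: East → 8, West → -4; minimax = -4.
Since maximin = minimax = -4, there is a saddle point and the value is -4.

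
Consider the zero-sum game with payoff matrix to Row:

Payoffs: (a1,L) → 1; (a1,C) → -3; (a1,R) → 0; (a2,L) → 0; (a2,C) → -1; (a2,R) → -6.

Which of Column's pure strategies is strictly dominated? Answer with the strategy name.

L

C holds Row's payoff strictly below L in every row: -3 < 1, -1 < 0.
So L is strictly dominated for Column.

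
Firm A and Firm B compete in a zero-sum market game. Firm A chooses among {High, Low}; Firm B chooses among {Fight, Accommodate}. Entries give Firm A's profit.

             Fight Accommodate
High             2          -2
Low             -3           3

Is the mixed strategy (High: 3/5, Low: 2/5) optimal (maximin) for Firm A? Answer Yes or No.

Yes

Against Fight this mix gives (3/5)·2 + (2/5)·(-3) = 0.
Against Accommodate this mix gives (3/5)·(-2) + (2/5)·3 = 0.
All of Firm B's active replies (Fight, Accommodate) yield 0, and no column does worse for Firm A. The mix makes Firm B indifferent and guarantees 0, so it is optimal.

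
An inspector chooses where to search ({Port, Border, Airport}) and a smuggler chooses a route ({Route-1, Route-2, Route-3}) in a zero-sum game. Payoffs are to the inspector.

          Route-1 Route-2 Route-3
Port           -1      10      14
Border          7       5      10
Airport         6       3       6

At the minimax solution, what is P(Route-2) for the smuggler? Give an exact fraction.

8/13

Row minima: Port → -1, Border → 5, Airport → 3; maximin = 5.
Column maxima: Route-1 → 7, Route-2 → 10, Route-3 → 14; minimax = 7.
5 ≠ 7, so there is no saddle point; optimal play is mixed.
Airport is strictly dominated by Border, so the inspector never plays it.
With Airport eliminated, Route-3 is strictly dominated by Route-1 (it gives the inspector strictly more in every remaining row), so the smuggler never plays it.
On the remaining 2×2 (Port, Border vs Route-1, Route-2):
Let the inspector play Port with probability p. Expected payoff against Route-1: (-1)p + 7(1−p) = −8p + 7; against Route-2: 10p + 5(1−p) = 5p + 5.
Setting these equal: −8p + 7 = 5p + 5 ⇒ −13p = -2 ⇒ p = 2/13, and the value is (-8)·(2/13) + 7 = 75/13.
For the smuggler: with q = P(Route-1), equating Port's and Border's payoffs gives −11q + 10 = 2q + 5 ⇒ q = 5/13.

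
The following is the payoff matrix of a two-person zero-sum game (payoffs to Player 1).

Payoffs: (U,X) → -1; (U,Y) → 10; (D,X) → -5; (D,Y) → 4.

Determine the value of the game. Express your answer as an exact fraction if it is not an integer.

-1

Row minima: U → -1, D → -5; maximin = -1.
Column maxima: X → -1, Y → 10; minimax = -1.
Since maximin = minimax = -1, there is a saddle point and the value is -1.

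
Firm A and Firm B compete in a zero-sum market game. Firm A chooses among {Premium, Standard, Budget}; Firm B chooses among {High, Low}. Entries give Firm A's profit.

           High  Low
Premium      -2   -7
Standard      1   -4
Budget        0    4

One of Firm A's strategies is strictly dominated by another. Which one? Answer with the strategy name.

Standard gives a strictly higher payoff than Premium against every column: 1 > -2, -4 > -7.
So Premium is strictly dominated and Firm A never plays it.

Premium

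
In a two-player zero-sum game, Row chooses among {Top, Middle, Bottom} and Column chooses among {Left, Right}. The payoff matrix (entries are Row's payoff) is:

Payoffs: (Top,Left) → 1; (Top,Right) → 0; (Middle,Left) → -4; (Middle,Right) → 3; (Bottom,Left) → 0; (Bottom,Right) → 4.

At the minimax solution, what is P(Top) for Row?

4/5

Row minima: Top → 0, Middle → -4, Bottom → 0; maximin = 0.
Column maxima: Left → 1, Right → 4; minimax = 1.
0 ≠ 1, so there is no saddle point; optimal play is mixed.
Middle is strictly dominated by Bottom, so Row never plays it.
On the remaining 2×2 (Top, Bottom vs Left, Right):
Let Row play Top with probability p. Expected payoff against Left: 1p + 0(1−p) = p; against Right: 0p + 4(1−p) = −4p + 4.
Setting these equal: p = −4p + 4 ⇒ 5p = 4 ⇒ p = 4/5, and the value is (1)·(4/5) = 4/5.
For Column: with q = P(Left), equating Top's and Bottom's payoffs gives q = −4q + 4 ⇒ q = 4/5.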